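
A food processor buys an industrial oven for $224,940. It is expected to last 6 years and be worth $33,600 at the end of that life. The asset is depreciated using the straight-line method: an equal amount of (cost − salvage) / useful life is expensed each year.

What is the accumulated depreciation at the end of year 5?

$159,450

Depreciable base = $224,940 − $33,600 = $191,340.
Annual expense = $191,340 / 6 = $31,890.
End of year 1: book value $193,050.
End of year 2: book value $161,160.
End of year 3: book value $129,270.
End of year 4: book value $97,380.
End of year 5: book value $65,490.
Accumulated through year 5 = $224,940 − $65,490 = $159,450.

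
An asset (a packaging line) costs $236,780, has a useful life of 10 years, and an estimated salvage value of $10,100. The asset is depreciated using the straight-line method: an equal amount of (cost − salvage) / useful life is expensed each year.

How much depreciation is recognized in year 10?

$22,668

Depreciable base = $236,780 − $10,100 = $226,680.
Annual expense = $226,680 / 10 = $22,668.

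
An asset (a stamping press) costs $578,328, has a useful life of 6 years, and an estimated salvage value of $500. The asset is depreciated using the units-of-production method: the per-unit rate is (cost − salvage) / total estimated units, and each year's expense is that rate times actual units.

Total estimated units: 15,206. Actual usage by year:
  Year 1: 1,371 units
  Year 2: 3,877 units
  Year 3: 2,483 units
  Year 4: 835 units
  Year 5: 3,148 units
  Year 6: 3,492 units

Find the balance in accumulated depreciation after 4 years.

$325,508

Depreciable base = $578,328 − $500 = $577,828.
Rate = $577,828 / 15,206 units = $38 per unit.
Year 1: 1,371 × $38 = $52,098. Book value $526,230.
Year 2: 3,877 × $38 = $147,326. Book value $378,904.
Year 3: 2,483 × $38 = $94,354. Book value $284,550.
Year 4: 835 × $38 = $31,730. Book value $252,820.
Accumulated through year 4 = $578,328 − $252,820 = $325,508.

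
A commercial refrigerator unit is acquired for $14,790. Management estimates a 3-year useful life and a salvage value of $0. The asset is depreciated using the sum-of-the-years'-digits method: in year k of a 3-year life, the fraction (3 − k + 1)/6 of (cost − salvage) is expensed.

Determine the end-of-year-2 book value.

Depreciable base = $14,790 − $0 = $14,790.
Sum of the years' digits = 3+2+1 = 6.
Year 1: $14,790 × 3/6 = $7,395. Book value $7,395.
Year 2: $14,790 × 2/6 = $4,930. Book value $2,465.

$2,465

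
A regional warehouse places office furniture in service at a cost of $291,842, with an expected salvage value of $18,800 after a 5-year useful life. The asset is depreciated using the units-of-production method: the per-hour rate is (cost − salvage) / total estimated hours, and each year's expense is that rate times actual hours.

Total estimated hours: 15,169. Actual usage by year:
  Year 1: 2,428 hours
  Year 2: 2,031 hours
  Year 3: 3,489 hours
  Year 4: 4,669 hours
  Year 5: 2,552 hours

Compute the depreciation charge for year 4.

Depreciable base = $291,842 − $18,800 = $273,042.
Rate = $273,042 / 15,169 hours = $18 per hour.
Year 1: 2,428 × $18 = $43,704. Book value $248,138.
Year 2: 2,031 × $18 = $36,558. Book value $211,580.
Year 3: 3,489 × $18 = $62,802. Book value $148,778.
Year 4: 4,669 × $18 = $84,042. Book value $64,736.

$84,042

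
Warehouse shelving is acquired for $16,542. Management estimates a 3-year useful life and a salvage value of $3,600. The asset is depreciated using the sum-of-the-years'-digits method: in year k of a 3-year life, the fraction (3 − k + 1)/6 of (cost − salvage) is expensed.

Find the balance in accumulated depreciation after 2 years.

Depreciable base = $16,542 − $3,600 = $12,942.
Sum of the years' digits = 3+2+1 = 6.
Year 1: $12,942 × 3/6 = $6,471. Book value $10,071.
Year 2: $12,942 × 2/6 = $4,314. Book value $5,757.
Accumulated through year 2 = $16,542 − $5,757 = $10,785.

$10,785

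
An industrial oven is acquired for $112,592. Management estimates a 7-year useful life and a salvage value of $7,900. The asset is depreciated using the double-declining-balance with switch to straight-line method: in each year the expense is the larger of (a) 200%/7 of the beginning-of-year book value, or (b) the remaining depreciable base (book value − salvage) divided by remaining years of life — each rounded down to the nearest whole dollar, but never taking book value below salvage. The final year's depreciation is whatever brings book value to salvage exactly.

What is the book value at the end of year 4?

Depreciable base = $112,592 − $7,900 = $104,692.
Year 1: DB = ⌊$112,592 × 200%/7⌋ = $32,169; SL = ⌊$104,692/7⌋ = $14,956 → take DB $32,169. Book value $80,423.
Year 2: DB = ⌊$80,423 × 200%/7⌋ = $22,978; SL = ⌊$72,523/6⌋ = $12,087 → take DB $22,978. Book value $57,445.
Year 3: DB = ⌊$57,445 × 200%/7⌋ = $16,412; SL = ⌊$49,545/5⌋ = $9,909 → take DB $16,412. Book value $41,033.
Year 4: DB = ⌊$41,033 × 200%/7⌋ = $11,723; SL = ⌊$33,133/4⌋ = $8,283 → take DB $11,723. Book value $29,310.

$29,310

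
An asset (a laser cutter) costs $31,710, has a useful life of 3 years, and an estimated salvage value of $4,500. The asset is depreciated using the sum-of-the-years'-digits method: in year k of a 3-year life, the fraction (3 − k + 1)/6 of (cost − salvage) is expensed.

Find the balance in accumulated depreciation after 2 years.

Depreciable base = $31,710 − $4,500 = $27,210.
Sum of the years' digits = 3+2+1 = 6.
Year 1: $27,210 × 3/6 = $13,605. Book value $18,105.
Year 2: $27,210 × 2/6 = $9,070. Book value $9,035.
Accumulated through year 2 = $31,710 − $9,035 = $22,675.

$22,675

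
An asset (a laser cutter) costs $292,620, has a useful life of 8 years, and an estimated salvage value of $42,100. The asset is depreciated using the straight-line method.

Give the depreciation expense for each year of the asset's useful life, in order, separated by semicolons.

Depreciable base = $292,620 − $42,100 = $250,520.
Annual expense = $250,520 / 8 = $31,315.
End of year 1: book value $261,305.
End of year 2: book value $229,990.
End of year 3: book value $198,675.
End of year 4: book value $167,360.
End of year 5: book value $136,045.
End of year 6: book value $104,730.
End of year 7: book value $73,415.
End of year 8: book value $42,100.

$31,315; $31,315; $31,315; $31,315; $31,315; $31,315; $31,315; $31,315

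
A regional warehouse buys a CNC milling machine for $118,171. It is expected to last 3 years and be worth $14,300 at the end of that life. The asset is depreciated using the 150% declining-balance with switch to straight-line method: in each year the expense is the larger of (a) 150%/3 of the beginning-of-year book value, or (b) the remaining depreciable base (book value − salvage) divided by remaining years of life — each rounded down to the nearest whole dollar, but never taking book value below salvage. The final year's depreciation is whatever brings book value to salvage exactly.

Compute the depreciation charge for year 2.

$29,543

Depreciable base = $118,171 − $14,300 = $103,871.
Year 1: DB = ⌊$118,171 × 150%/3⌋ = $59,085; SL = ⌊$103,871/3⌋ = $34,623 → take DB $59,085. Book value $59,086.
Year 2: DB = ⌊$59,086 × 150%/3⌋ = $29,543; SL = ⌊$44,786/2⌋ = $22,393 → take DB $29,543. Book value $29,543.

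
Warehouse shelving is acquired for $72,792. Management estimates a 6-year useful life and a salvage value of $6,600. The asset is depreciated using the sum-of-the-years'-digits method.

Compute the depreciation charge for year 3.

$12,608

Depreciable base = $72,792 − $6,600 = $66,192.
Sum of the years' digits = 6+5+4+3+2+1 = 21.
Year 1: $66,192 × 6/21 = $18,912. Book value $53,880.
Year 2: $66,192 × 5/21 = $15,760. Book value $38,120.
Year 3: $66,192 × 4/21 = $12,608. Book value $25,512.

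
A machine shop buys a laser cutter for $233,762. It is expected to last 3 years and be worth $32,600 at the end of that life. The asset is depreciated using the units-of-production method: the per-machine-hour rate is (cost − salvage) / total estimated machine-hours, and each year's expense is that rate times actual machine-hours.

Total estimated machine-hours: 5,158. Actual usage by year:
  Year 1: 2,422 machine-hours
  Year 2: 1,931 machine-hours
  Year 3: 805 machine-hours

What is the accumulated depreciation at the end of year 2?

Depreciable base = $233,762 − $32,600 = $201,162.
Rate = $201,162 / 5,158 machine-hours = $39 per machine-hour.
Year 1: 2,422 × $39 = $94,458. Book value $139,304.
Year 2: 1,931 × $39 = $75,309. Book value $63,995.
Accumulated through year 2 = $233,762 − $63,995 = $169,767.

$169,767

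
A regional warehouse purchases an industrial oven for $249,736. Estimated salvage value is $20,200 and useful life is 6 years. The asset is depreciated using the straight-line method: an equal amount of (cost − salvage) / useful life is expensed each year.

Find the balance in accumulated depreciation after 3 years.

$114,768

Depreciable base = $249,736 − $20,200 = $229,536.
Annual expense = $229,536 / 6 = $38,256.
End of year 1: book value $211,480.
End of year 2: book value $173,224.
End of year 3: book value $134,968.
Accumulated through year 3 = $249,736 − $134,968 = $114,768.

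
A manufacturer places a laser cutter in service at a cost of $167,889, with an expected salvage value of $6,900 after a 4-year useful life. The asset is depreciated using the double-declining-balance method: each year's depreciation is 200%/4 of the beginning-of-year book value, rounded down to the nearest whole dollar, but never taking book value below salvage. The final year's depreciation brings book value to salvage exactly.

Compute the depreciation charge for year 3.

$20,986

Depreciable base = $167,889 − $6,900 = $160,989.
Year 1: ⌊$167,889 × 200%/4⌋ = $83,944. Book value $83,945.
Year 2: ⌊$83,945 × 200%/4⌋ = $41,972. Book value $41,973.
Year 3: ⌊$41,973 × 200%/4⌋ = $20,986. Book value $20,987.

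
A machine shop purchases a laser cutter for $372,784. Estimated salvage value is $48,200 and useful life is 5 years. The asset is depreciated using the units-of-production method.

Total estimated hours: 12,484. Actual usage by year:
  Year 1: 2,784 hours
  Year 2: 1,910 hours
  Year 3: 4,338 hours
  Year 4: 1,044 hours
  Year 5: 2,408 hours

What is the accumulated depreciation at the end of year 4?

Depreciable base = $372,784 − $48,200 = $324,584.
Rate = $324,584 / 12,484 hours = $26 per hour.
Year 1: 2,784 × $26 = $72,384. Book value $300,400.
Year 2: 1,910 × $26 = $49,660. Book value $250,740.
Year 3: 4,338 × $26 = $112,788. Book value $137,952.
Year 4: 1,044 × $26 = $27,144. Book value $110,808.
Accumulated through year 4 = $372,784 − $110,808 = $261,976.

$261,976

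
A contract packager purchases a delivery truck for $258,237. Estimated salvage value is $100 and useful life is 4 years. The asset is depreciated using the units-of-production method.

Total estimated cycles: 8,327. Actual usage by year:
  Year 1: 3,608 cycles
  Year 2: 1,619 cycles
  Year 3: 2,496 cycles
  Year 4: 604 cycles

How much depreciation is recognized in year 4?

$18,724

Depreciable base = $258,237 − $100 = $258,137.
Rate = $258,137 / 8,327 cycles = $31 per cycle.
Year 1: 3,608 × $31 = $111,848. Book value $146,389.
Year 2: 1,619 × $31 = $50,189. Book value $96,200.
Year 3: 2,496 × $31 = $77,376. Book value $18,824.
Year 4: 604 × $31 = $18,724. Book value $100.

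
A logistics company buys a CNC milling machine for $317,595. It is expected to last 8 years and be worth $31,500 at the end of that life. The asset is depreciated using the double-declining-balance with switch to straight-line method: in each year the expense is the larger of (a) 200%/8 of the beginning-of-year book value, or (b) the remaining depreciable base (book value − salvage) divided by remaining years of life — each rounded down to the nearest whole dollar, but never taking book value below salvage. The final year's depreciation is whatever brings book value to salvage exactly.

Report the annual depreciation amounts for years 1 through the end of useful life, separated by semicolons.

Depreciable base = $317,595 − $31,500 = $286,095.
Year 1: DB = ⌊$317,595 × 200%/8⌋ = $79,398; SL = ⌊$286,095/8⌋ = $35,761 → take DB $79,398. Book value $238,197.
Year 2: DB = ⌊$238,197 × 200%/8⌋ = $59,549; SL = ⌊$206,697/7⌋ = $29,528 → take DB $59,549. Book value $178,648.
Year 3: DB = ⌊$178,648 × 200%/8⌋ = $44,662; SL = ⌊$147,148/6⌋ = $24,524 → take DB $44,662. Book value $133,986.
Year 4: DB = ⌊$133,986 × 200%/8⌋ = $33,496; SL = ⌊$102,486/5⌋ = $20,497 → take DB $33,496. Book value $100,490.
Year 5: DB = ⌊$100,490 × 200%/8⌋ = $25,122; SL = ⌊$68,990/4⌋ = $17,247 → take DB $25,122. Book value $75,368.
Year 6: DB = ⌊$75,368 × 200%/8⌋ = $18,842; SL = ⌊$43,868/3⌋ = $14,622 → take DB $18,842. Book value $56,526.
Year 7: DB = ⌊$56,526 × 200%/8⌋ = $14,131; SL = ⌊$25,026/2⌋ = $12,513 → take DB $14,131. Book value $42,395.
Year 8 (final): $42,395 − $31,500 = $10,895. Book value $31,500.

$79,398; $59,549; $44,662; $33,496; $25,122; $18,842; $14,131; $10,895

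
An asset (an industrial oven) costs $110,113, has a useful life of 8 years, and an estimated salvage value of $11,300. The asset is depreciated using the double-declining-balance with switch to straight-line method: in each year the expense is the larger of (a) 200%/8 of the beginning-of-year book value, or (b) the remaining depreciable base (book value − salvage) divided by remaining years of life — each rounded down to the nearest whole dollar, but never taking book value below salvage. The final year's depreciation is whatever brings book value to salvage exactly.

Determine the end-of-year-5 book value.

$26,132

Depreciable base = $110,113 − $11,300 = $98,813.
Year 1: DB = ⌊$110,113 × 200%/8⌋ = $27,528; SL = ⌊$98,813/8⌋ = $12,351 → take DB $27,528. Book value $82,585.
Year 2: DB = ⌊$82,585 × 200%/8⌋ = $20,646; SL = ⌊$71,285/7⌋ = $10,183 → take DB $20,646. Book value $61,939.
Year 3: DB = ⌊$61,939 × 200%/8⌋ = $15,484; SL = ⌊$50,639/6⌋ = $8,439 → take DB $15,484. Book value $46,455.
Year 4: DB = ⌊$46,455 × 200%/8⌋ = $11,613; SL = ⌊$35,155/5⌋ = $7,031 → take DB $11,613. Book value $34,842.
Year 5: DB = ⌊$34,842 × 200%/8⌋ = $8,710; SL = ⌊$23,542/4⌋ = $5,885 → take DB $8,710. Book value $26,132.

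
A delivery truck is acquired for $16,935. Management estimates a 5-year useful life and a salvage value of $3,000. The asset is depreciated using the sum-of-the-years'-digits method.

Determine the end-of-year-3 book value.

$5,787

Depreciable base = $16,935 − $3,000 = $13,935.
Sum of the years' digits = 5+4+3+2+1 = 15.
Year 1: $13,935 × 5/15 = $4,645. Book value $12,290.
Year 2: $13,935 × 4/15 = $3,716. Book value $8,574.
Year 3: $13,935 × 3/15 = $2,787. Book value $5,787.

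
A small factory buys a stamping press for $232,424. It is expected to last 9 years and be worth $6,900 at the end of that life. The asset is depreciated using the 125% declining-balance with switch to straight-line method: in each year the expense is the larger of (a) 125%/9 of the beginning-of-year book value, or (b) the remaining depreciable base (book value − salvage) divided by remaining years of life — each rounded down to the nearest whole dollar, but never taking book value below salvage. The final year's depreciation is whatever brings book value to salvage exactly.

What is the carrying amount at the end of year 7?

$54,070

Depreciable base = $232,424 − $6,900 = $225,524.
Year 1: DB = ⌊$232,424 × 125%/9⌋ = $32,281; SL = ⌊$225,524/9⌋ = $25,058 → take DB $32,281. Book value $200,143.
Year 2: DB = ⌊$200,143 × 125%/9⌋ = $27,797; SL = ⌊$193,243/8⌋ = $24,155 → take DB $27,797. Book value $172,346.
Year 3: DB = ⌊$172,346 × 125%/9⌋ = $23,936; SL = ⌊$165,446/7⌋ = $23,635 → take DB $23,936. Book value $148,410.
Year 4: DB = ⌊$148,410 × 125%/9⌋ = $20,612; SL = ⌊$141,510/6⌋ = $23,585 → take SL $23,585. Book value $124,825.
Year 5: DB = ⌊$124,825 × 125%/9⌋ = $17,336; SL = ⌊$117,925/5⌋ = $23,585 → take SL $23,585. Book value $101,240.
Year 6: DB = ⌊$101,240 × 125%/9⌋ = $14,061; SL = ⌊$94,340/4⌋ = $23,585 → take SL $23,585. Book value $77,655.
Year 7: DB = ⌊$77,655 × 125%/9⌋ = $10,785; SL = ⌊$70,755/3⌋ = $23,585 → take SL $23,585. Book value $54,070.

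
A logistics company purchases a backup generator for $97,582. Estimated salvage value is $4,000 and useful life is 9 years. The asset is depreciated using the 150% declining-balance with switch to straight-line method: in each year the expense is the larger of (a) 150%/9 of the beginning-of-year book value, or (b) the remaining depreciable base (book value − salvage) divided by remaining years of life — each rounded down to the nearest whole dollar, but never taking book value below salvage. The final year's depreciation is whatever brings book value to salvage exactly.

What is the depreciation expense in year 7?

Depreciable base = $97,582 − $4,000 = $93,582.
Year 1: DB = ⌊$97,582 × 150%/9⌋ = $16,263; SL = ⌊$93,582/9⌋ = $10,398 → take DB $16,263. Book value $81,319.
Year 2: DB = ⌊$81,319 × 150%/9⌋ = $13,553; SL = ⌊$77,319/8⌋ = $9,664 → take DB $13,553. Book value $67,766.
Year 3: DB = ⌊$67,766 × 150%/9⌋ = $11,294; SL = ⌊$63,766/7⌋ = $9,109 → take DB $11,294. Book value $56,472.
Year 4: DB = ⌊$56,472 × 150%/9⌋ = $9,412; SL = ⌊$52,472/6⌋ = $8,745 → take DB $9,412. Book value $47,060.
Year 5: DB = ⌊$47,060 × 150%/9⌋ = $7,843; SL = ⌊$43,060/5⌋ = $8,612 → take SL $8,612. Book value $38,448.
Year 6: DB = ⌊$38,448 × 150%/9⌋ = $6,408; SL = ⌊$34,448/4⌋ = $8,612 → take SL $8,612. Book value $29,836.
Year 7: DB = ⌊$29,836 × 150%/9⌋ = $4,972; SL = ⌊$25,836/3⌋ = $8,612 → take SL $8,612. Book value $21,224.

$8,612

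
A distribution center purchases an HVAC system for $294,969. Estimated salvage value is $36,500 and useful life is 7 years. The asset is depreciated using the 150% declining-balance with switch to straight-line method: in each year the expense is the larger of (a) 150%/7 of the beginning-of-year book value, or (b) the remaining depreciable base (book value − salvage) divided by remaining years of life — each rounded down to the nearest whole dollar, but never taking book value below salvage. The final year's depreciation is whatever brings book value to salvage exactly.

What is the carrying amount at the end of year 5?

Depreciable base = $294,969 − $36,500 = $258,469.
Year 1: DB = ⌊$294,969 × 150%/7⌋ = $63,207; SL = ⌊$258,469/7⌋ = $36,924 → take DB $63,207. Book value $231,762.
Year 2: DB = ⌊$231,762 × 150%/7⌋ = $49,663; SL = ⌊$195,262/6⌋ = $32,543 → take DB $49,663. Book value $182,099.
Year 3: DB = ⌊$182,099 × 150%/7⌋ = $39,021; SL = ⌊$145,599/5⌋ = $29,119 → take DB $39,021. Book value $143,078.
Year 4: DB = ⌊$143,078 × 150%/7⌋ = $30,659; SL = ⌊$106,578/4⌋ = $26,644 → take DB $30,659. Book value $112,419.
Year 5: DB = ⌊$112,419 × 150%/7⌋ = $24,089; SL = ⌊$75,919/3⌋ = $25,306 → take SL $25,306. Book value $87,113.

$87,113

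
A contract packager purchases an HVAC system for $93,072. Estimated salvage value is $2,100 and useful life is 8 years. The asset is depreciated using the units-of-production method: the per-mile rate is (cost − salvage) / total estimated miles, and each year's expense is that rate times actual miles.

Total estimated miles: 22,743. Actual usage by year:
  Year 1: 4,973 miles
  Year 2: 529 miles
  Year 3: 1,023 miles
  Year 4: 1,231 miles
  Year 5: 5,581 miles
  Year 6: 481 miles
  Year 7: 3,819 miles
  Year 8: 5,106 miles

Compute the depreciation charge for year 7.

$15,276

Depreciable base = $93,072 − $2,100 = $90,972.
Rate = $90,972 / 22,743 miles = $4 per mile.
Year 1: 4,973 × $4 = $19,892. Book value $73,180.
Year 2: 529 × $4 = $2,116. Book value $71,064.
Year 3: 1,023 × $4 = $4,092. Book value $66,972.
Year 4: 1,231 × $4 = $4,924. Book value $62,048.
Year 5: 5,581 × $4 = $22,324. Book value $39,724.
Year 6: 481 × $4 = $1,924. Book value $37,800.
Year 7: 3,819 × $4 = $15,276. Book value $22,524.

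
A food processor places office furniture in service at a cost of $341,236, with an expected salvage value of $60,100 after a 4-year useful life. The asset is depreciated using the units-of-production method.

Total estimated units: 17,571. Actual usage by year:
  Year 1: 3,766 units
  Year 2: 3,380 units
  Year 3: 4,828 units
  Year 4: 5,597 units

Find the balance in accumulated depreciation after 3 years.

$191,584

Depreciable base = $341,236 − $60,100 = $281,136.
Rate = $281,136 / 17,571 units = $16 per unit.
Year 1: 3,766 × $16 = $60,256. Book value $280,980.
Year 2: 3,380 × $16 = $54,080. Book value $226,900.
Year 3: 4,828 × $16 = $77,248. Book value $149,652.
Accumulated through year 3 = $341,236 − $149,652 = $191,584.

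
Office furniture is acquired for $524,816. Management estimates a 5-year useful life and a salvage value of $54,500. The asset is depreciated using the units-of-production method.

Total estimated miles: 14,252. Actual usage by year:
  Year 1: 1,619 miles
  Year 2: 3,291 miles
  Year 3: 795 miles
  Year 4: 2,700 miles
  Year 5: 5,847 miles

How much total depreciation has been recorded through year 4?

Depreciable base = $524,816 − $54,500 = $470,316.
Rate = $470,316 / 14,252 miles = $33 per mile.
Year 1: 1,619 × $33 = $53,427. Book value $471,389.
Year 2: 3,291 × $33 = $108,603. Book value $362,786.
Year 3: 795 × $33 = $26,235. Book value $336,551.
Year 4: 2,700 × $33 = $89,100. Book value $247,451.
Accumulated through year 4 = $524,816 − $247,451 = $277,365.

$277,365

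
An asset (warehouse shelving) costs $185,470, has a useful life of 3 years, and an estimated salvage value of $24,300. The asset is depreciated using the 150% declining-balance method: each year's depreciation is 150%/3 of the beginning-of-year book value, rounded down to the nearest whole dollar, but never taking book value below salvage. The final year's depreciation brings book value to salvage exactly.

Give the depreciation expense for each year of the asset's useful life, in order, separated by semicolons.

Depreciable base = $185,470 − $24,300 = $161,170.
Year 1: ⌊$185,470 × 150%/3⌋ = $92,735. Book value $92,735.
Year 2: ⌊$92,735 × 150%/3⌋ = $46,367. Book value $46,368.
Year 3 (final): $46,368 − $24,300 = $22,068. Book value $24,300.

$92,735; $46,367; $22,068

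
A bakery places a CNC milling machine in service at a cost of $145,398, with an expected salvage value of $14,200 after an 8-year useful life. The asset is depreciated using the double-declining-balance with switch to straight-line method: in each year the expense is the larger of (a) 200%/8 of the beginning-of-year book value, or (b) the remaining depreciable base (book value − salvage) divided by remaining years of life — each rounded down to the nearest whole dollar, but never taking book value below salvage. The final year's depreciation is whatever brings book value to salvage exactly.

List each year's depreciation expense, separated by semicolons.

Depreciable base = $145,398 − $14,200 = $131,198.
Year 1: DB = ⌊$145,398 × 200%/8⌋ = $36,349; SL = ⌊$131,198/8⌋ = $16,399 → take DB $36,349. Book value $109,049.
Year 2: DB = ⌊$109,049 × 200%/8⌋ = $27,262; SL = ⌊$94,849/7⌋ = $13,549 → take DB $27,262. Book value $81,787.
Year 3: DB = ⌊$81,787 × 200%/8⌋ = $20,446; SL = ⌊$67,587/6⌋ = $11,264 → take DB $20,446. Book value $61,341.
Year 4: DB = ⌊$61,341 × 200%/8⌋ = $15,335; SL = ⌊$47,141/5⌋ = $9,428 → take DB $15,335. Book value $46,006.
Year 5: DB = ⌊$46,006 × 200%/8⌋ = $11,501; SL = ⌊$31,806/4⌋ = $7,951 → take DB $11,501. Book value $34,505.
Year 6: DB = ⌊$34,505 × 200%/8⌋ = $8,626; SL = ⌊$20,305/3⌋ = $6,768 → take DB $8,626. Book value $25,879.
Year 7: DB = ⌊$25,879 × 200%/8⌋ = $6,469; SL = ⌊$11,679/2⌋ = $5,839 → take DB $6,469. Book value $19,410.
Year 8 (final): $19,410 − $14,200 = $5,210. Book value $14,200.

$36,349; $27,262; $20,446; $15,335; $11,501; $8,626; $6,469; $5,210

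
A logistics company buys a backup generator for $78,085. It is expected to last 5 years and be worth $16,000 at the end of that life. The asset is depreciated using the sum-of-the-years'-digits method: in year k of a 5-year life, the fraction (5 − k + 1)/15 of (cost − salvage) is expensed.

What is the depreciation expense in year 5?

$4,139

Depreciable base = $78,085 − $16,000 = $62,085.
Sum of the years' digits = 5+4+3+2+1 = 15.
Year 1: $62,085 × 5/15 = $20,695. Book value $57,390.
Year 2: $62,085 × 4/15 = $16,556. Book value $40,834.
Year 3: $62,085 × 3/15 = $12,417. Book value $28,417.
Year 4: $62,085 × 2/15 = $8,278. Book value $20,139.
Year 5: $62,085 × 1/15 = $4,139. Book value $16,000.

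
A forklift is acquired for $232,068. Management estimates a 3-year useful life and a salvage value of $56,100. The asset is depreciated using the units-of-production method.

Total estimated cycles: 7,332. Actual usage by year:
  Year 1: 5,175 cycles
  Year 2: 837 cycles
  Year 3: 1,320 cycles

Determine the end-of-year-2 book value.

$87,780

Depreciable base = $232,068 − $56,100 = $175,968.
Rate = $175,968 / 7,332 cycles = $24 per cycle.
Year 1: 5,175 × $24 = $124,200. Book value $107,868.
Year 2: 837 × $24 = $20,088. Book value $87,780.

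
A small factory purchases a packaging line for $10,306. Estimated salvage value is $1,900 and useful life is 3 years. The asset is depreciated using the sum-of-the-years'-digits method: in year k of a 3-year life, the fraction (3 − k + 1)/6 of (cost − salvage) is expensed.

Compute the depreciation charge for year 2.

Depreciable base = $10,306 − $1,900 = $8,406.
Sum of the years' digits = 3+2+1 = 6.
Year 1: $8,406 × 3/6 = $4,203. Book value $6,103.
Year 2: $8,406 × 2/6 = $2,802. Book value $3,301.

$2,802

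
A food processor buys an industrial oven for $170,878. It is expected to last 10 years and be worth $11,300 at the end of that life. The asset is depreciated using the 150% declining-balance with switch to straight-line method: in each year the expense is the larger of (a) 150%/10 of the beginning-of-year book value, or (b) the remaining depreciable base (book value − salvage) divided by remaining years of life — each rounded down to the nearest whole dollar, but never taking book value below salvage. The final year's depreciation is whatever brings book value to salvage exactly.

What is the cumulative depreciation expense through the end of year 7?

Depreciable base = $170,878 − $11,300 = $159,578.
Year 1: DB = ⌊$170,878 × 150%/10⌋ = $25,631; SL = ⌊$159,578/10⌋ = $15,957 → take DB $25,631. Book value $145,247.
Year 2: DB = ⌊$145,247 × 150%/10⌋ = $21,787; SL = ⌊$133,947/9⌋ = $14,883 → take DB $21,787. Book value $123,460.
Year 3: DB = ⌊$123,460 × 150%/10⌋ = $18,519; SL = ⌊$112,160/8⌋ = $14,020 → take DB $18,519. Book value $104,941.
Year 4: DB = ⌊$104,941 × 150%/10⌋ = $15,741; SL = ⌊$93,641/7⌋ = $13,377 → take DB $15,741. Book value $89,200.
Year 5: DB = ⌊$89,200 × 150%/10⌋ = $13,380; SL = ⌊$77,900/6⌋ = $12,983 → take DB $13,380. Book value $75,820.
Year 6: DB = ⌊$75,820 × 150%/10⌋ = $11,373; SL = ⌊$64,520/5⌋ = $12,904 → take SL $12,904. Book value $62,916.
Year 7: DB = ⌊$62,916 × 150%/10⌋ = $9,437; SL = ⌊$51,616/4⌋ = $12,904 → take SL $12,904. Book value $50,012.
Accumulated through year 7 = $170,878 − $50,012 = $120,866.

$120,866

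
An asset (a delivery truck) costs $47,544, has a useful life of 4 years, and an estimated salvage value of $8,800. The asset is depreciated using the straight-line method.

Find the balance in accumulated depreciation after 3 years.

Depreciable base = $47,544 − $8,800 = $38,744.
Annual expense = $38,744 / 4 = $9,686.
End of year 1: book value $37,858.
End of year 2: book value $28,172.
End of year 3: book value $18,486.
Accumulated through year 3 = $47,544 − $18,486 = $29,058.

$29,058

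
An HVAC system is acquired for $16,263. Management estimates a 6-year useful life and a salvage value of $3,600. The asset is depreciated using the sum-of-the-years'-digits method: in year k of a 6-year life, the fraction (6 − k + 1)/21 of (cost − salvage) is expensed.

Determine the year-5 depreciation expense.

$1,206

Depreciable base = $16,263 − $3,600 = $12,663.
Sum of the years' digits = 6+5+4+3+2+1 = 21.
Year 1: $12,663 × 6/21 = $3,618. Book value $12,645.
Year 2: $12,663 × 5/21 = $3,015. Book value $9,630.
Year 3: $12,663 × 4/21 = $2,412. Book value $7,218.
Year 4: $12,663 × 3/21 = $1,809. Book value $5,409.
Year 5: $12,663 × 2/21 = $1,206. Book value $4,203.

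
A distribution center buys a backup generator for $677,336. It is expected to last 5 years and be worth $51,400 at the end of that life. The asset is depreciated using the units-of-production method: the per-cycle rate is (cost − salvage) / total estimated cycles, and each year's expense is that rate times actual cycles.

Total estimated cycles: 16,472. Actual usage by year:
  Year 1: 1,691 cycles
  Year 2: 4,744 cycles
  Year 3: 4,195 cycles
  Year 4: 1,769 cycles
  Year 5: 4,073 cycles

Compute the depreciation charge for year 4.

Depreciable base = $677,336 − $51,400 = $625,936.
Rate = $625,936 / 16,472 cycles = $38 per cycle.
Year 1: 1,691 × $38 = $64,258. Book value $613,078.
Year 2: 4,744 × $38 = $180,272. Book value $432,806.
Year 3: 4,195 × $38 = $159,410. Book value $273,396.
Year 4: 1,769 × $38 = $67,222. Book value $206,174.

$67,222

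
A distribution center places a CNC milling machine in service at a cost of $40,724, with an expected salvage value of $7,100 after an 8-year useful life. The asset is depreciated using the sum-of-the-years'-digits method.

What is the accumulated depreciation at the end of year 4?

$24,284

Depreciable base = $40,724 − $7,100 = $33,624.
Sum of the years' digits = 8+7+6+5+4+3+2+1 = 36.
Year 1: $33,624 × 8/36 = $7,472. Book value $33,252.
Year 2: $33,624 × 7/36 = $6,538. Book value $26,714.
Year 3: $33,624 × 6/36 = $5,604. Book value $21,110.
Year 4: $33,624 × 5/36 = $4,670. Book value $16,440.
Accumulated through year 4 = $40,724 − $16,440 = $24,284.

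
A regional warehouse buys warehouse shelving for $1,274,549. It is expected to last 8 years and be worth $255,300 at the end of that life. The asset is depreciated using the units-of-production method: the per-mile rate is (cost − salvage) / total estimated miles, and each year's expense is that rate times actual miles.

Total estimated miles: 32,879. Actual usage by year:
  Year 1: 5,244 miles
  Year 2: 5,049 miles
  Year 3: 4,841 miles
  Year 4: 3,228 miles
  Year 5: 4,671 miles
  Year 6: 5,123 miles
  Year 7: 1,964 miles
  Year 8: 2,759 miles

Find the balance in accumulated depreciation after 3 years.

$469,154

Depreciable base = $1,274,549 − $255,300 = $1,019,249.
Rate = $1,019,249 / 32,879 miles = $31 per mile.
Year 1: 5,244 × $31 = $162,564. Book value $1,111,985.
Year 2: 5,049 × $31 = $156,519. Book value $955,466.
Year 3: 4,841 × $31 = $150,071. Book value $805,395.
Accumulated through year 3 = $1,274,549 − $805,395 = $469,154.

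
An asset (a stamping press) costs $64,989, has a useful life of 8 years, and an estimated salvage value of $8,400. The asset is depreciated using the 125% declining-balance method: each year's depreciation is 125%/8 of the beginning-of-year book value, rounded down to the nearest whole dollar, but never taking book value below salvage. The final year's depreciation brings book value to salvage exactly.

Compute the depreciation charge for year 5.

Depreciable base = $64,989 − $8,400 = $56,589.
Year 1: ⌊$64,989 × 125%/8⌋ = $10,154. Book value $54,835.
Year 2: ⌊$54,835 × 125%/8⌋ = $8,567. Book value $46,268.
Year 3: ⌊$46,268 × 125%/8⌋ = $7,229. Book value $39,039.
Year 4: ⌊$39,039 × 125%/8⌋ = $6,099. Book value $32,940.
Year 5: ⌊$32,940 × 125%/8⌋ = $5,146. Book value $27,794.

$5,146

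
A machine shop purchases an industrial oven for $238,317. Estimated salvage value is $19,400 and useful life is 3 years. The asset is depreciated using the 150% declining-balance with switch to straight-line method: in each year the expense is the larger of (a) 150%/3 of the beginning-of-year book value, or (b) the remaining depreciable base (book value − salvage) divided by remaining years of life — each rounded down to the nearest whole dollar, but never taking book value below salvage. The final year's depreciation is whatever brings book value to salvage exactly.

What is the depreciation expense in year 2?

Depreciable base = $238,317 − $19,400 = $218,917.
Year 1: DB = ⌊$238,317 × 150%/3⌋ = $119,158; SL = ⌊$218,917/3⌋ = $72,972 → take DB $119,158. Book value $119,159.
Year 2: DB = ⌊$119,159 × 150%/3⌋ = $59,579; SL = ⌊$99,759/2⌋ = $49,879 → take DB $59,579. Book value $59,580.

$59,579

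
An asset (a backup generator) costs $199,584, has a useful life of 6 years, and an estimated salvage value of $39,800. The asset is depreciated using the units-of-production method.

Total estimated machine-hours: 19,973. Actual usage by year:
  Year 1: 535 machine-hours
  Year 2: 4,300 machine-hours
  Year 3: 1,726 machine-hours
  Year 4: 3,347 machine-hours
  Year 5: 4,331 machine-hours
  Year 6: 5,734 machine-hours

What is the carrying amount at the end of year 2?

$160,904

Depreciable base = $199,584 − $39,800 = $159,784.
Rate = $159,784 / 19,973 machine-hours = $8 per machine-hour.
Year 1: 535 × $8 = $4,280. Book value $195,304.
Year 2: 4,300 × $8 = $34,400. Book value $160,904.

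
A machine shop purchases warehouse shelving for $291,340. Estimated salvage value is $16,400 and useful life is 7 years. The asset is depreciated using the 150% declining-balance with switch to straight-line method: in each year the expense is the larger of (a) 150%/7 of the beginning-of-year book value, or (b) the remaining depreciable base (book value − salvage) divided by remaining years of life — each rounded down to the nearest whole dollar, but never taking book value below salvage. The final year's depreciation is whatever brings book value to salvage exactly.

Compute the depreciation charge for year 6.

$31,229

Depreciable base = $291,340 − $16,400 = $274,940.
Year 1: DB = ⌊$291,340 × 150%/7⌋ = $62,430; SL = ⌊$274,940/7⌋ = $39,277 → take DB $62,430. Book value $228,910.
Year 2: DB = ⌊$228,910 × 150%/7⌋ = $49,052; SL = ⌊$212,510/6⌋ = $35,418 → take DB $49,052. Book value $179,858.
Year 3: DB = ⌊$179,858 × 150%/7⌋ = $38,541; SL = ⌊$163,458/5⌋ = $32,691 → take DB $38,541. Book value $141,317.
Year 4: DB = ⌊$141,317 × 150%/7⌋ = $30,282; SL = ⌊$124,917/4⌋ = $31,229 → take SL $31,229. Book value $110,088.
Year 5: DB = ⌊$110,088 × 150%/7⌋ = $23,590; SL = ⌊$93,688/3⌋ = $31,229 → take SL $31,229. Book value $78,859.
Year 6: DB = ⌊$78,859 × 150%/7⌋ = $16,898; SL = ⌊$62,459/2⌋ = $31,229 → take SL $31,229. Book value $47,630.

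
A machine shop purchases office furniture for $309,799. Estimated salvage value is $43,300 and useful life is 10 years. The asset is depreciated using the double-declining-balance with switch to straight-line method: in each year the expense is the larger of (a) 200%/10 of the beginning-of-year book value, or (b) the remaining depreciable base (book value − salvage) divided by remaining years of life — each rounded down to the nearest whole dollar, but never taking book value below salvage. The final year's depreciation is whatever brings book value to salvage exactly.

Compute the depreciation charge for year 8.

$12,994

Depreciable base = $309,799 − $43,300 = $266,499.
Year 1: DB = ⌊$309,799 × 200%/10⌋ = $61,959; SL = ⌊$266,499/10⌋ = $26,649 → take DB $61,959. Book value $247,840.
Year 2: DB = ⌊$247,840 × 200%/10⌋ = $49,568; SL = ⌊$204,540/9⌋ = $22,726 → take DB $49,568. Book value $198,272.
Year 3: DB = ⌊$198,272 × 200%/10⌋ = $39,654; SL = ⌊$154,972/8⌋ = $19,371 → take DB $39,654. Book value $158,618.
Year 4: DB = ⌊$158,618 × 200%/10⌋ = $31,723; SL = ⌊$115,318/7⌋ = $16,474 → take DB $31,723. Book value $126,895.
Year 5: DB = ⌊$126,895 × 200%/10⌋ = $25,379; SL = ⌊$83,595/6⌋ = $13,932 → take DB $25,379. Book value $101,516.
Year 6: DB = ⌊$101,516 × 200%/10⌋ = $20,303; SL = ⌊$58,216/5⌋ = $11,643 → take DB $20,303. Book value $81,213.
Year 7: DB = ⌊$81,213 × 200%/10⌋ = $16,242; SL = ⌊$37,913/4⌋ = $9,478 → take DB $16,242. Book value $64,971.
Year 8: DB = ⌊$64,971 × 200%/10⌋ = $12,994; SL = ⌊$21,671/3⌋ = $7,223 → take DB $12,994. Book value $51,977.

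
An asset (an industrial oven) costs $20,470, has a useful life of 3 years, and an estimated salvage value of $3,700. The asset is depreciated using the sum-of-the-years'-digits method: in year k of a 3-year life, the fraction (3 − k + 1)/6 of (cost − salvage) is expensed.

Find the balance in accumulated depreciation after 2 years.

$13,975

Depreciable base = $20,470 − $3,700 = $16,770.
Sum of the years' digits = 3+2+1 = 6.
Year 1: $16,770 × 3/6 = $8,385. Book value $12,085.
Year 2: $16,770 × 2/6 = $5,590. Book value $6,495.
Accumulated through year 2 = $20,470 − $6,495 = $13,975.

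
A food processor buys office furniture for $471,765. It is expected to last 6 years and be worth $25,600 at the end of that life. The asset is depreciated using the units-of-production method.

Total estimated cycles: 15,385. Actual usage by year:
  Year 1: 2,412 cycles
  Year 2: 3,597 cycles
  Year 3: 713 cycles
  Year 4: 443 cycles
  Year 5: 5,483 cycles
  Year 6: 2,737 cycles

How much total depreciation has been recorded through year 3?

$194,938

Depreciable base = $471,765 − $25,600 = $446,165.
Rate = $446,165 / 15,385 cycles = $29 per cycle.
Year 1: 2,412 × $29 = $69,948. Book value $401,817.
Year 2: 3,597 × $29 = $104,313. Book value $297,504.
Year 3: 713 × $29 = $20,677. Book value $276,827.
Accumulated through year 3 = $471,765 − $276,827 = $194,938.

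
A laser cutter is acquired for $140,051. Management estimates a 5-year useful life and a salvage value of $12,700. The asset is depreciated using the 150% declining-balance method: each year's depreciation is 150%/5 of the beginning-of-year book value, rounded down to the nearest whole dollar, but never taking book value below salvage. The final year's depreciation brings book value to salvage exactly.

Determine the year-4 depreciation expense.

$14,411

Depreciable base = $140,051 − $12,700 = $127,351.
Year 1: ⌊$140,051 × 150%/5⌋ = $42,015. Book value $98,036.
Year 2: ⌊$98,036 × 150%/5⌋ = $29,410. Book value $68,626.
Year 3: ⌊$68,626 × 150%/5⌋ = $20,587. Book value $48,039.
Year 4: ⌊$48,039 × 150%/5⌋ = $14,411. Book value $33,628.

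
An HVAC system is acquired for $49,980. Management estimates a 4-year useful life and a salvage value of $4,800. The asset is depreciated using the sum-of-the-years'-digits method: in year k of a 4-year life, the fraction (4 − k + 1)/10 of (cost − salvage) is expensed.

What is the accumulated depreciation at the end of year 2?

Depreciable base = $49,980 − $4,800 = $45,180.
Sum of the years' digits = 4+3+2+1 = 10.
Year 1: $45,180 × 4/10 = $18,072. Book value $31,908.
Year 2: $45,180 × 3/10 = $13,554. Book value $18,354.
Accumulated through year 2 = $49,980 − $18,354 = $31,626.

$31,626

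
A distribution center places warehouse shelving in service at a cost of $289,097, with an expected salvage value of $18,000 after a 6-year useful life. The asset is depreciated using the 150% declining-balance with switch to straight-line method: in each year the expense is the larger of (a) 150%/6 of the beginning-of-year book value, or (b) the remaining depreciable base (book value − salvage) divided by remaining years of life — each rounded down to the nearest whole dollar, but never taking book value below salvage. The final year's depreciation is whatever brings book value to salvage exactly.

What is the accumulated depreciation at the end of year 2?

$126,479

Depreciable base = $289,097 − $18,000 = $271,097.
Year 1: DB = ⌊$289,097 × 150%/6⌋ = $72,274; SL = ⌊$271,097/6⌋ = $45,182 → take DB $72,274. Book value $216,823.
Year 2: DB = ⌊$216,823 × 150%/6⌋ = $54,205; SL = ⌊$198,823/5⌋ = $39,764 → take DB $54,205. Book value $162,618.
Accumulated through year 2 = $289,097 − $162,618 = $126,479.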